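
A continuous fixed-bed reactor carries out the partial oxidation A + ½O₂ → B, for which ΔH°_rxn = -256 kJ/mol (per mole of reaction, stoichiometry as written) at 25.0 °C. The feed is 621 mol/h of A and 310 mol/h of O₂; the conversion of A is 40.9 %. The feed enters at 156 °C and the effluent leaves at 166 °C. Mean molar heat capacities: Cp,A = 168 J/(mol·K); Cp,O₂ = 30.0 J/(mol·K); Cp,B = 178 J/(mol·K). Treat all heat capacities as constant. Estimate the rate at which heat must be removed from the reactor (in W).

Q_out = 17800 W

Extent of reaction ξ = 0.409 × 621 = 253.99 mol/h
Reaction term: ξ·ΔH°_rxn = 253.99 × -256 = -65021 kJ/h
Sensible, feed 156→25 °C: -14885 kJ/h
Outlet flows (mol/h): A 367.01, O₂ 183.01, B 253.99
Sensible, products 25→166 °C: 15842 kJ/h
Q = ΔH = -64064 kJ/h = -17.796 kW
Heat removed = 17796 W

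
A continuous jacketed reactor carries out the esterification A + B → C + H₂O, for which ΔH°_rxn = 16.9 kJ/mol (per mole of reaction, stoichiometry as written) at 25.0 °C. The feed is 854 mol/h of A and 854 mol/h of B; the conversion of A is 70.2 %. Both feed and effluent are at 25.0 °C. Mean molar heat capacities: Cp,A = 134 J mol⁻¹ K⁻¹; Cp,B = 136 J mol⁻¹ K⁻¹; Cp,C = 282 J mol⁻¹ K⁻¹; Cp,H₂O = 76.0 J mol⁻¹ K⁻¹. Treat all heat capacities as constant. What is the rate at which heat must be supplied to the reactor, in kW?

Extent of reaction ξ = 0.702 × 854 = 599.51 mol/h
Reaction term: ξ·ΔH°_rxn = 599.51 × 16.9 = 10132 kJ/h
Q = ΔH = 10132 kJ/h = 2.8144 kW
Heat supplied = 2.8144 kW

Q_in = 2.81 kW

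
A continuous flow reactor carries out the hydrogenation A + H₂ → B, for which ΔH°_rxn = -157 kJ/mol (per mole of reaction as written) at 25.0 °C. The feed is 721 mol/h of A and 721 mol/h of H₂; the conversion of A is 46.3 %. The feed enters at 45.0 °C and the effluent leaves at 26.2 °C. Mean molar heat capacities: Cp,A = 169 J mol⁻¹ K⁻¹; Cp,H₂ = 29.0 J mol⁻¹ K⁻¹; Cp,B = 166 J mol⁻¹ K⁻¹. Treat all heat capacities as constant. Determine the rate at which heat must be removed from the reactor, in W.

Q_out = 15300 W

Extent of reaction ξ = 0.463 × 721 = 333.82 mol/h
Reaction term: ξ·ΔH°_rxn = 333.82 × -157 = -52410 kJ/h
Sensible, feed 45.0→25 °C: -2855.2 kJ/h
Outlet flows (mol/h): A 387.18, H₂ 387.18, B 333.82
Sensible, products 25→26.2 °C: 158.49 kJ/h
Q = ΔH = -55107 kJ/h = -15.307 kW
Heat removed = 15307 W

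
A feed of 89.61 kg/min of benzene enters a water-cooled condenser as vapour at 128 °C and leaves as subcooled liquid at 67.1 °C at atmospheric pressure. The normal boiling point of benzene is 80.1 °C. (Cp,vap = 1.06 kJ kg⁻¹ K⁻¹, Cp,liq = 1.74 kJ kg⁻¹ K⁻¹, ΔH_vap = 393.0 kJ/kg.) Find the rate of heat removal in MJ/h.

vapour 128→80.1 °C: -50.774 kJ/kg
condensation at 80.1 °C: -393 kJ/kg
liquid 80.1→67.1 °C: -22.62 kJ/kg
Δh = -50.774 + -393 + -22.62 = -466.39 kJ/kg
Q = ṁ·Δh = 89.61 kg/min × -466.39 kJ/kg = -41794 kJ/min
|Q| = 696.56 kW = 2507.6 MJ/h

Q_c = 2510 MJ/h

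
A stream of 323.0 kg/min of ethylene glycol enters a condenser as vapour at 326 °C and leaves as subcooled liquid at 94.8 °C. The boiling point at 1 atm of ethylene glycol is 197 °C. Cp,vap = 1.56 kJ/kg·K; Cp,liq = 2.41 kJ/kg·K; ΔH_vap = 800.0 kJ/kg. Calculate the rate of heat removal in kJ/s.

Q_c = 6720 kJ/s

vapour 326→197 °C: -201.24 kJ/kg
condensation at 197 °C: -800 kJ/kg
liquid 197→94.8 °C: -246.3 kJ/kg
Δh = -201.24 + -800 + -246.3 = -1247.5 kJ/kg
Q = ṁ·Δh = 323.0 kg/min × -1247.5 kJ/kg = -402960 kJ/min
|Q| = 6715.9 kW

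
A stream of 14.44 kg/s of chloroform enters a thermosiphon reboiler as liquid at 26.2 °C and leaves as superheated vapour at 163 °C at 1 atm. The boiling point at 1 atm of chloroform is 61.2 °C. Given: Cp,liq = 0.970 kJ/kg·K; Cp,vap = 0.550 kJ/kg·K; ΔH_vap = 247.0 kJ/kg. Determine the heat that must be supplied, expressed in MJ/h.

Q = 17500 MJ/h

liquid 26.2→61.2 °C: 33.95 kJ/kg
vaporisation at 61.2 °C: 247 kJ/kg
vapour 61.2→163 °C: 55.99 kJ/kg
Δh = 33.95 + 247 + 55.99 = 336.94 kJ/kg
Q = ṁ·Δh = 14.44 kg/s × 336.94 kJ/kg = 4865.4 kJ/s
|Q| = 4865.4 kW = 17515 MJ/h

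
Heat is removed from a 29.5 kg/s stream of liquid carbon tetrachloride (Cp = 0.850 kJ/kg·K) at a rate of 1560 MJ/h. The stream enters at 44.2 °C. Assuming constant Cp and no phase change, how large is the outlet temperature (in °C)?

Q = 1560 MJ/h = 433.33 kJ/s
ΔT = Q/(ṁ·Cp) = 433.33/(29.5×0.850) = 17.281 K
T_out = 44.2 − 17.281 = 26.919 °C

T_out = 26.9 °C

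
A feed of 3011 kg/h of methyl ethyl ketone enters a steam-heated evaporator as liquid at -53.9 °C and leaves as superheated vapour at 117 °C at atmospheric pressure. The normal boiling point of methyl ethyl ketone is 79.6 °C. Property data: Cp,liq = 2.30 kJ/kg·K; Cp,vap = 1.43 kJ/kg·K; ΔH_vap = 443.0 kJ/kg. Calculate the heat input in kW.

liquid -53.9→79.6 °C: 307.05 kJ/kg
vaporisation at 79.6 °C: 443 kJ/kg
vapour 79.6→117 °C: 53.482 kJ/kg
Δh = 307.05 + 443 + 53.482 = 803.53 kJ/kg
Q = ṁ·Δh = 3011 kg/h × 803.53 kJ/kg = 2.4194e+06 kJ/h
|Q| = 672.07 kW

Q = 672 kW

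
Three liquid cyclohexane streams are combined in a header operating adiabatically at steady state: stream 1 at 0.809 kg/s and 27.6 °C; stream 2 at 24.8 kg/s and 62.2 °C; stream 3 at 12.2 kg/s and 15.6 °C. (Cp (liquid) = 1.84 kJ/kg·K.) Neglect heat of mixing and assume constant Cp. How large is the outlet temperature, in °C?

Energy balance with Q = 0: Σ ṁᵢCp,ᵢ(T_out − Tᵢ) = 0
T_out = Σ ṁᵢCp,ᵢTᵢ / Σ ṁᵢCp,ᵢ
      = 3229.6 / 69.569 = 46.423 °C

T_out = 46.4 °C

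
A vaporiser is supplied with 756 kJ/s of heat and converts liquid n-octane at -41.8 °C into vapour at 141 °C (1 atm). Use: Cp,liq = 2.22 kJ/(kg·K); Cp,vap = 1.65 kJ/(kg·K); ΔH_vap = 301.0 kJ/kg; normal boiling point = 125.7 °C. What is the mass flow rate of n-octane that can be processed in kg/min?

ṁ = 65.0 kg/min

Δh = 2.22×(125.7−-41.8) + 301.0 + 1.65×(141−125.7) = 698.1 kJ/kg
Q = 756 kJ/s = 756 kJ/s = 45360 kJ/min
ṁ = Q/Δh = 45360 / 698.1 = 64.977 kg/min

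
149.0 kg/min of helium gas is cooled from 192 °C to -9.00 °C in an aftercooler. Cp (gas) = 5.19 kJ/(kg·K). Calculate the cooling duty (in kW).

Q = ṁ·Cp·ΔT = 149.0 × 5.19 × (-9.00 − 192) = -155440 kJ/min
Converting: 155440 / 60 s = 2590.6 kW

Q_c = 2590 kW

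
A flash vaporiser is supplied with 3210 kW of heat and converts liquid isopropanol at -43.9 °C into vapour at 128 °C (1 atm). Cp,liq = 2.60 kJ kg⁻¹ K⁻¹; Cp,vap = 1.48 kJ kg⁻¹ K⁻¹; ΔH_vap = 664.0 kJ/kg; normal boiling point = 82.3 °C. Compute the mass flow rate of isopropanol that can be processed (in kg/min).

Δh = 2.60×(82.3−-43.9) + 664.0 + 1.48×(128−82.3) = 1059.8 kJ/kg
Q = 3210 kW = 3210 kJ/s = 192600 kJ/min
ṁ = Q/Δh = 192600 / 1059.8 = 181.74 kg/min

ṁ = 182 kg/min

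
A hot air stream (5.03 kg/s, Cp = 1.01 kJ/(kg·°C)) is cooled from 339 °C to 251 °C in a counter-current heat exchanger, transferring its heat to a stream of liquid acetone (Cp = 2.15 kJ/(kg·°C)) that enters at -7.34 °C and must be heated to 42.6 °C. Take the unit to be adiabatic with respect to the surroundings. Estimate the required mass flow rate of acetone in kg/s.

Heat released by hot stream: Q = 5.03 × 1.01 × (339 − 251) = 447.07 kJ/s
Energy balance on cold side (adiabatic exchanger): Q = ṁ_c·Cp_c·(T_c,out − T_c,in)
ṁ_c = 447.07 / [2.15 × (42.6 − -7.34)] = 4.1638 kg/s

ṁ_c = 4.16 kg/s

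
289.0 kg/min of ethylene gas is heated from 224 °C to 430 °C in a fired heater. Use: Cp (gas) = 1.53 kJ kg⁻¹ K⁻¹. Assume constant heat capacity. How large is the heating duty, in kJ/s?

Q = ṁ·Cp·ΔT = 289.0 × 1.53 × (430 − 224) = 91087 kJ/min
Converting: 91087 / 60 s = 1518.1 kW

Q = 1520 kJ/s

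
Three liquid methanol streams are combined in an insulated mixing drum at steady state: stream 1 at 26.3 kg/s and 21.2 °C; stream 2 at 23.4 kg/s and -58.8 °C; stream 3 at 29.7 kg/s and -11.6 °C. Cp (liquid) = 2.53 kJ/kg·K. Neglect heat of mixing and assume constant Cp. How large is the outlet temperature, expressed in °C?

T_out = -14.6 °C

Adiabatic, steady state ⇒ Σ ṁᵢCp,ᵢ(T_out − Tᵢ) = 0
T_out = Σ ṁᵢCp,ᵢTᵢ / Σ ṁᵢCp,ᵢ
      = -2942.1 / 200.88 = -14.646 °C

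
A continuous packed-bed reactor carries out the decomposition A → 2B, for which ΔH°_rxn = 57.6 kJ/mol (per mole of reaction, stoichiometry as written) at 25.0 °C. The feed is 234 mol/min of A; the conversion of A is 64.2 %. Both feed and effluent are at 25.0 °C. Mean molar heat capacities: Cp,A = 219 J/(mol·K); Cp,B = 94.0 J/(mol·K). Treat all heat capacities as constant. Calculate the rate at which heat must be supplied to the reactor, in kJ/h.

Q_in = 519000 kJ/h

Extent of reaction ξ = 0.642 × 234 = 150.23 mol/min
Reaction term: ξ·ΔH°_rxn = 150.23 × 57.6 = 8653.1 kJ/min
Q = ΔH = 8653.1 kJ/min = 144.22 kW
Heat supplied = 519190 kJ/h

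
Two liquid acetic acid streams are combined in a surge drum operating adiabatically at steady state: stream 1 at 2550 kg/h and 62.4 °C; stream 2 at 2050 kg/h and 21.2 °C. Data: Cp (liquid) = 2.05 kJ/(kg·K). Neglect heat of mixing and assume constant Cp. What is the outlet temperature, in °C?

T_out = 44.0 °C

No heat crosses the boundary, so H_out = H_in.
Σ ṁᵢCp,ᵢTᵢ = 2550×2.05×62.4 + 2050×2.05×21.2 = 415290
Σ ṁᵢCp,ᵢ = 2550×2.05 + 2050×2.05 = 9430
T_out = 415290 / 9430 = 44.039 °C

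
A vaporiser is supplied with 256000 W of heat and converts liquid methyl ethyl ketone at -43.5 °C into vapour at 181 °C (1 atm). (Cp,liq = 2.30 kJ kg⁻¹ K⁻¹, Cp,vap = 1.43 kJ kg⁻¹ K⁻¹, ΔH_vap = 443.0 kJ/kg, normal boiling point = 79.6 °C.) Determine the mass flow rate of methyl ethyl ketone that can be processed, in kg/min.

ṁ = 17.6 kg/min

Δh = 2.30×(79.6−-43.5) + 443.0 + 1.43×(181−79.6) = 871.13 kJ/kg
Q = 256000 W = 256 kJ/s = 15360 kJ/min
ṁ = Q/Δh = 15360 / 871.13 = 17.632 kg/min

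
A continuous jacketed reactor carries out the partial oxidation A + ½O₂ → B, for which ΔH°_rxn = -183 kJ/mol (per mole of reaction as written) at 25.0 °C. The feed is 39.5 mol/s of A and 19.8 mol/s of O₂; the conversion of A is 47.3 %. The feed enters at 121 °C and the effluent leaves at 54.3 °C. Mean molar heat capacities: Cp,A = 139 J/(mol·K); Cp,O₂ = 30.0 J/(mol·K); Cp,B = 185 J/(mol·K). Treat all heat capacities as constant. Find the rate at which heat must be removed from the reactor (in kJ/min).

Q_out = 228000 kJ/min

Extent of reaction ξ = 0.473 × 39.5 = 18.683 mol/s
Reaction term: ξ·ΔH°_rxn = 18.683 × -183 = -3419.1 kJ/s
Sensible, feed 121→25 °C: -584.11 kJ/s
Outlet flows (mol/s): A 20.817, O₂ 10.458, B 18.683
Sensible, products 25→54.3 °C: 195.25 kJ/s
Q = ΔH = -3807.9 kJ/s = -3807.9 kW
Heat removed = 228480 kJ/min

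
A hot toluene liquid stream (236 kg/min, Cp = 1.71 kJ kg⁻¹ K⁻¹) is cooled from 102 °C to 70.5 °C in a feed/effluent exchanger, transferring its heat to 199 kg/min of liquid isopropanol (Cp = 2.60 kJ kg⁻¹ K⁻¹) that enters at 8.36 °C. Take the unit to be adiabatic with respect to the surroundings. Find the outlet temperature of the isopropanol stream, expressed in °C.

T_c,out = 32.9 °C

Heat released by hot stream: Q = 236 × 1.71 × (102 − 70.5) = 12712 kJ/min
Energy balance on cold side (adiabatic exchanger): Q = ṁ_c·Cp_c·(T_c,out − T_c,in)
T_c,out = 8.36 + 12712/(199 × 2.60) = 32.929 °C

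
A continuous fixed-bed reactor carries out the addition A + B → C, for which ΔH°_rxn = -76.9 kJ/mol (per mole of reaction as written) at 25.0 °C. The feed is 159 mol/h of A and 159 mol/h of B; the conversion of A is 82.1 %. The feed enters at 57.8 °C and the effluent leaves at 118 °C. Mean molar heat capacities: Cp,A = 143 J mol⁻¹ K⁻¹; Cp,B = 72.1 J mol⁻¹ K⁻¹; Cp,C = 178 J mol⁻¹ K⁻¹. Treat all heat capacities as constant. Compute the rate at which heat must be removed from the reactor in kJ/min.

Q_out = 140 kJ/min

Extent of reaction ξ = 0.821 × 159 = 130.54 mol/h
Reaction term: ξ·ΔH°_rxn = 130.54 × -76.9 = -10038 kJ/h
Sensible, feed 57.8→25 °C: -1121.8 kJ/h
Outlet flows (mol/h): A 28.461, B 28.461, C 130.54
Sensible, products 25→118 °C: 2730.3 kJ/h
Q = ΔH = -8430 kJ/h = -2.3417 kW
Heat removed = 140.5 kJ/min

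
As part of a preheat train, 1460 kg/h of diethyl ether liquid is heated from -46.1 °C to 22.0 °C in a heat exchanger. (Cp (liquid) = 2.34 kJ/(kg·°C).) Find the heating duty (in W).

Q = ṁ·Cp·ΔT = 1460 × 2.34 × (22.0 − -46.1) = 232660 kJ/h
Converting: 232660 / 3600 s = 64.627 kW
Heating duty = 64627 W

Q = 64600 W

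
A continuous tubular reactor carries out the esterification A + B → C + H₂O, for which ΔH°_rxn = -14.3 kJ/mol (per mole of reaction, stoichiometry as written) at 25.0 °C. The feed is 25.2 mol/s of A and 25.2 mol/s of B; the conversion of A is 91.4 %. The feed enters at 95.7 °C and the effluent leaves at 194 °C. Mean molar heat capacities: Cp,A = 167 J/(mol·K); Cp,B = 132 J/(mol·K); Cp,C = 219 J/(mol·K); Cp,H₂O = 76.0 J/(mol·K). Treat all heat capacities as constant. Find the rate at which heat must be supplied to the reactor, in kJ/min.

Q_in = 23700 kJ/min

Extent of reaction ξ = 0.914 × 25.2 = 23.033 mol/s
Reaction term: ξ·ΔH°_rxn = 23.033 × -14.3 = -329.37 kJ/s
Sensible, feed 95.7→25 °C: -532.71 kJ/s
Outlet flows (mol/s): A 2.1672, B 2.1672, C 23.033, H₂O 23.033
Sensible, products 25→194 °C: 1257.8 kJ/s
Q = ΔH = 395.73 kJ/s = 395.73 kW
Heat supplied = 23744 kJ/min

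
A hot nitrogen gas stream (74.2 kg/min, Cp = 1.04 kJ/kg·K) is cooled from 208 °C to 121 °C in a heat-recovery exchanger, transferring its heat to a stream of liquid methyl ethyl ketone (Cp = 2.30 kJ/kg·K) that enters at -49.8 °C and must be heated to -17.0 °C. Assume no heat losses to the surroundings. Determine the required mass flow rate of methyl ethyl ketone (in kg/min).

Heat released by hot stream: Q = 74.2 × 1.04 × (208 − 121) = 6713.6 kJ/min
Energy balance on cold side (adiabatic exchanger): Q = ṁ_c·Cp_c·(T_c,out − T_c,in)
ṁ_c = 6713.6 / [2.30 × (-17.0 − -49.8)] = 88.993 kg/min

ṁ_c = 89.0 kg/min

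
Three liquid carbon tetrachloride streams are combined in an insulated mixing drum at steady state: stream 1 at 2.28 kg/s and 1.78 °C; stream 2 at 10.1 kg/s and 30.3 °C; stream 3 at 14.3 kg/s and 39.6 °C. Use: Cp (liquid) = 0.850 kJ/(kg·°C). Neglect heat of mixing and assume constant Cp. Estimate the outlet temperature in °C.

T_out = 32.8 °C

No heat crosses the boundary, so H_out = H_in.
T_out = Σ ṁᵢCp,ᵢTᵢ / Σ ṁᵢCp,ᵢ
      = 744.91 / 22.678 = 32.847 °C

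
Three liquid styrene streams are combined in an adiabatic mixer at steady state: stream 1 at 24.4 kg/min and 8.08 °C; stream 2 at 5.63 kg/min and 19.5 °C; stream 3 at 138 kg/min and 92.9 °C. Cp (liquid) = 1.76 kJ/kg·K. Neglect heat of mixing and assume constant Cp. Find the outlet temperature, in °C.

No heat crosses the boundary, so H_out = H_in.
Σ ṁᵢCp,ᵢTᵢ = 24.4×1.76×8.08 + 5.63×1.76×19.5 + 138×1.76×92.9 = 23104
Σ ṁᵢCp,ᵢ = 24.4×1.76 + 5.63×1.76 + 138×1.76 = 295.73
T_out = 23104 / 295.73 = 78.124 °C

T_out = 78.1 °C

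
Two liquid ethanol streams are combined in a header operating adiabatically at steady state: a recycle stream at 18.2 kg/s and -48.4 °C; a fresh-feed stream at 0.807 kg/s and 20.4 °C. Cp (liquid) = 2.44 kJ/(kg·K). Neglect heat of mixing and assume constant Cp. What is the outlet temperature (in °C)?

T_out = -45.5 °C

No heat crosses the boundary, so H_out = H_in.
T_out = Σ ṁᵢCp,ᵢTᵢ / Σ ṁᵢCp,ᵢ
      = -2109.2 / 46.377 = -45.479 °C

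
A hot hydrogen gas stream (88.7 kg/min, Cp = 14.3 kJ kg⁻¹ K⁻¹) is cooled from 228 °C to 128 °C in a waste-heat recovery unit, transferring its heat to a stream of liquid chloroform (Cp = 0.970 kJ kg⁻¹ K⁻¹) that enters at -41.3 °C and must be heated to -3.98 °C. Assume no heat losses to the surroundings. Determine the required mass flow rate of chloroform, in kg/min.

Heat released by hot stream: Q = 88.7 × 14.3 × (228 − 128) = 126840 kJ/min
Energy balance on cold side (adiabatic exchanger): Q = ṁ_c·Cp_c·(T_c,out − T_c,in)
ṁ_c = 126840 / [0.970 × (-3.98 − -41.3)] = 3503.9 kg/min

ṁ_c = 3500 kg/min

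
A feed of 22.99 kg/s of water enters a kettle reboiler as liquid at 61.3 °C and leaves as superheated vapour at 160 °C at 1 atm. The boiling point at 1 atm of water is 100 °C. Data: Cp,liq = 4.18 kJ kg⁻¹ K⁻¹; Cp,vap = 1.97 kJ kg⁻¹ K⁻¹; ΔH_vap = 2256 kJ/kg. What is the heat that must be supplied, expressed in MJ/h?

Q = 210000 MJ/h

liquid 61.3→100 °C: 161.77 kJ/kg
vaporisation at 100 °C: 2256 kJ/kg
vapour 100→160 °C: 118.2 kJ/kg
Δh = 161.77 + 2256 + 118.2 = 2536 kJ/kg
Q = ṁ·Δh = 22.99 kg/s × 2536 kJ/kg = 58302 kJ/s
|Q| = 58302 kW = 209890 MJ/h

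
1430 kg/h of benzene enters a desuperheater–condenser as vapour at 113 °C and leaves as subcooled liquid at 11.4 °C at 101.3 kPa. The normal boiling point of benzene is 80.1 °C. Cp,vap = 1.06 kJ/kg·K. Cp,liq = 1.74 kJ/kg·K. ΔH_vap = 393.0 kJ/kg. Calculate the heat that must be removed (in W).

Q_c = 217000 W

vapour 113→80.1 °C: -34.874 kJ/kg
condensation at 80.1 °C: -393 kJ/kg
liquid 80.1→11.4 °C: -119.54 kJ/kg
Δh = -34.874 + -393 + -119.54 = -547.41 kJ/kg
Q = ṁ·Δh = 1430 kg/h × -547.41 kJ/kg = -782800 kJ/h
|Q| = 217.44 kW = 217440 W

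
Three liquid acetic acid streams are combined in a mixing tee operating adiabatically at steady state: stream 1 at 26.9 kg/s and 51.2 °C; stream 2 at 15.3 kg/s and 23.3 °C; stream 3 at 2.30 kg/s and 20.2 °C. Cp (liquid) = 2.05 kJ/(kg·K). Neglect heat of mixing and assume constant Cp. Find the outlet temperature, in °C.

T_out = 40.0 °C

Energy balance with Q = 0: Σ ṁᵢCp,ᵢ(T_out − Tᵢ) = 0
Σ ṁᵢCp,ᵢTᵢ = 26.9×2.05×51.2 + 15.3×2.05×23.3 + 2.30×2.05×20.2 = 3649.5
Σ ṁᵢCp,ᵢ = 26.9×2.05 + 15.3×2.05 + 2.30×2.05 = 91.225
T_out = 3649.5 / 91.225 = 40.005 °C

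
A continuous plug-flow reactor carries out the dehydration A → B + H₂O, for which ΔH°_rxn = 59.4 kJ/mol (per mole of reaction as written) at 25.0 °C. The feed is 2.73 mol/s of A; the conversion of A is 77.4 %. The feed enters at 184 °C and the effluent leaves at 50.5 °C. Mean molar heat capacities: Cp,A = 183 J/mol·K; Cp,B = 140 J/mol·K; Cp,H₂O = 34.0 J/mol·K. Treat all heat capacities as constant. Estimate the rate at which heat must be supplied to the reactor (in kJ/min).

Q_in = 3500 kJ/min

Extent of reaction ξ = 0.774 × 2.73 = 2.113 mol/s
Reaction term: ξ·ΔH°_rxn = 2.113 × 59.4 = 125.51 kJ/s
Sensible, feed 184→25 °C: -79.435 kJ/s
Outlet flows (mol/s): A 0.61698, B 2.113, H₂O 2.113
Sensible, products 25→50.5 °C: 12.255 kJ/s
Q = ΔH = 58.333 kJ/s = 58.333 kW
Heat supplied = 3500 kJ/min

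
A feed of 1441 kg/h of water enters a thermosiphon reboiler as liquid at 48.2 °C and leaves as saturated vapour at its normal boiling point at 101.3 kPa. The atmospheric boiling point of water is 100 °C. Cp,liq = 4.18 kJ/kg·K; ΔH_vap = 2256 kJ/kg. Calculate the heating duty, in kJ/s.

liquid 48.2→100 °C: 216.52 kJ/kg
vaporisation at 100 °C: 2256 kJ/kg
Δh = 216.52 + 2256 = 2472.5 kJ/kg
Q = ṁ·Δh = 1441 kg/h × 2472.5 kJ/kg = 3.5629e+06 kJ/h
|Q| = 989.7 kW

Q = 990 kJ/s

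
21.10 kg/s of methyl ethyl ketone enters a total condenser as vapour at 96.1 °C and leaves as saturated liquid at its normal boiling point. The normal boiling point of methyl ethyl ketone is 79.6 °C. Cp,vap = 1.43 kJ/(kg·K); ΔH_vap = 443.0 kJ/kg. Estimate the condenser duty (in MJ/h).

Q_c = 35400 MJ/h

vapour 96.1→79.6 °C: -23.595 kJ/kg
condensation at 79.6 °C: -443 kJ/kg
Δh = -23.595 + -443 = -466.6 kJ/kg
Q = ṁ·Δh = 21.10 kg/s × -466.6 kJ/kg = -9845.2 kJ/s
|Q| = 9845.2 kW = 35443 MJ/h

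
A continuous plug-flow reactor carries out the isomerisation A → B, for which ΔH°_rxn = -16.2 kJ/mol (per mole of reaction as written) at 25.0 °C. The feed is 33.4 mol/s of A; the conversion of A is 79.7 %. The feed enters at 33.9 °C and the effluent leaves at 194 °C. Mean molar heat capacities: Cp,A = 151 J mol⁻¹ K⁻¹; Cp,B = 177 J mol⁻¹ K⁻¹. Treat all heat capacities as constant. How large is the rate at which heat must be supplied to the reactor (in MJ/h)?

Extent of reaction ξ = 0.797 × 33.4 = 26.62 mol/s
Reaction term: ξ·ΔH°_rxn = 26.62 × -16.2 = -431.24 kJ/s
Sensible, feed 33.9→25 °C: -44.886 kJ/s
Outlet flows (mol/s): A 6.7802, B 26.62
Sensible, products 25→194 °C: 969.3 kJ/s
Q = ΔH = 493.17 kJ/s = 493.17 kW
Heat supplied = 1775.4 MJ/h

Q_in = 1780 MJ/h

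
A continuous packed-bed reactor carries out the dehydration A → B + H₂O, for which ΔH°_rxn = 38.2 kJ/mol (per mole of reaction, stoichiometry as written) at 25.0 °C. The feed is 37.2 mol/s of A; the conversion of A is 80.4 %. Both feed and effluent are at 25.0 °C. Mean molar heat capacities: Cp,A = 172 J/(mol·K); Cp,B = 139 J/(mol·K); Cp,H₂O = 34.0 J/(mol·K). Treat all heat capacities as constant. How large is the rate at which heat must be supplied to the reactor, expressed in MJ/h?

Extent of reaction ξ = 0.804 × 37.2 = 29.909 mol/s
Reaction term: ξ·ΔH°_rxn = 29.909 × 38.2 = 1142.5 kJ/s
Q = ΔH = 1142.5 kJ/s = 1142.5 kW
Heat supplied = 4113.1 MJ/h

Q_in = 4110 MJ/h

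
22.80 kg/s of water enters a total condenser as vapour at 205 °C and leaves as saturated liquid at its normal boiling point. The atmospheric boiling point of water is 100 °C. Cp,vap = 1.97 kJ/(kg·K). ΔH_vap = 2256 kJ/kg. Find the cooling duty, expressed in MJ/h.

Q_c = 202000 MJ/h

vapour 205→100 °C: -206.85 kJ/kg
condensation at 100 °C: -2256 kJ/kg
Δh = -206.85 + -2256 = -2462.8 kJ/kg
Q = ṁ·Δh = 22.80 kg/s × -2462.8 kJ/kg = -56153 kJ/s
|Q| = 56153 kW = 202150 MJ/h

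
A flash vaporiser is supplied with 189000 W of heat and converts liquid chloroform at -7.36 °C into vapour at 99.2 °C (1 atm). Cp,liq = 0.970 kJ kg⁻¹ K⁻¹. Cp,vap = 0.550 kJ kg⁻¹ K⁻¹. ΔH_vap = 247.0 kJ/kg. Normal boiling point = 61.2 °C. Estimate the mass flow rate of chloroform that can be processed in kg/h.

ṁ = 2030 kg/h

Δh = 0.970×(61.2−-7.36) + 247.0 + 0.550×(99.2−61.2) = 334.4 kJ/kg
Q = 189000 W = 189 kJ/s = 680400 kJ/h
ṁ = Q/Δh = 680400 / 334.4 = 2034.7 kg/h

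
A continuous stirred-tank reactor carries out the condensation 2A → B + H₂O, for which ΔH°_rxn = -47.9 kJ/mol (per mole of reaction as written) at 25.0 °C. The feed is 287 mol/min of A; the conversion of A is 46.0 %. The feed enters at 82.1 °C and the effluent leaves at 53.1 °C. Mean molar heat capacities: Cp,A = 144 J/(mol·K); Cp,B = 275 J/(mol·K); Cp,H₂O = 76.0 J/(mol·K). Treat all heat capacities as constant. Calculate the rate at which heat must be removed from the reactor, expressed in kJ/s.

Q_out = 70.7 kJ/s

Extent of reaction ξ = 0.460 × 287 / 2 = 66.01 mol/min
Reaction term: ξ·ΔH°_rxn = 66.01 × -47.9 = -3161.9 kJ/min
Sensible, feed 82.1→25 °C: -2359.8 kJ/min
Outlet flows (mol/min): A 154.98, B 66.01, H₂O 66.01
Sensible, products 25→53.1 °C: 1278.2 kJ/min
Q = ΔH = -4243.5 kJ/min = -70.726 kW
Heat removed = 70.726 kJ/s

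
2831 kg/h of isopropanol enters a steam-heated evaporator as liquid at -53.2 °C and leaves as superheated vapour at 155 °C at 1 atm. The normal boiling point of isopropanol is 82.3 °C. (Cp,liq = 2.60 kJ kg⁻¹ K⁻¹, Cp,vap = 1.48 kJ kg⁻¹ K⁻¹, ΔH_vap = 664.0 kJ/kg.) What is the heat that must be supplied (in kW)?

liquid -53.2→82.3 °C: 352.3 kJ/kg
vaporisation at 82.3 °C: 664 kJ/kg
vapour 82.3→155 °C: 107.6 kJ/kg
Δh = 352.3 + 664 + 107.6 = 1123.9 kJ/kg
Q = ṁ·Δh = 2831 kg/h × 1123.9 kJ/kg = 3.1817e+06 kJ/h
|Q| = 883.82 kW

Q = 884 kW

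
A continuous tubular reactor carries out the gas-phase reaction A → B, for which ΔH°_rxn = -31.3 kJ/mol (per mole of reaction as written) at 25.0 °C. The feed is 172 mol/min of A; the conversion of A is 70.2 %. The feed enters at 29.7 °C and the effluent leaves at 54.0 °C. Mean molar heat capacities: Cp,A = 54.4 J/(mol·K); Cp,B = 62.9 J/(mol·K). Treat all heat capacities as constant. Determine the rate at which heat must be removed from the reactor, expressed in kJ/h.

Q_out = 211000 kJ/h

Extent of reaction ξ = 0.702 × 172 = 120.74 mol/min
Reaction term: ξ·ΔH°_rxn = 120.74 × -31.3 = -3779.3 kJ/min
Sensible, feed 29.7→25 °C: -43.977 kJ/min
Outlet flows (mol/min): A 51.256, B 120.74
Sensible, products 25→54.0 °C: 301.11 kJ/min
Q = ΔH = -3522.2 kJ/min = -58.703 kW
Heat removed = 211330 kJ/h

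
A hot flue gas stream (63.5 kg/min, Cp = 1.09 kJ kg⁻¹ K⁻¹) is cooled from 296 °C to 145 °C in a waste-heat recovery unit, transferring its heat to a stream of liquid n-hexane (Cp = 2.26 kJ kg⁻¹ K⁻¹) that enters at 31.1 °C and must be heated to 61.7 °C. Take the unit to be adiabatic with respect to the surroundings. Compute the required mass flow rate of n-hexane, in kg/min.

Heat released by hot stream: Q = 63.5 × 1.09 × (296 − 145) = 10451 kJ/min
Energy balance on cold side (adiabatic exchanger): Q = ṁ_c·Cp_c·(T_c,out − T_c,in)
ṁ_c = 10451 / [2.26 × (61.7 − 31.1)] = 151.13 kg/min

ṁ_c = 151 kg/min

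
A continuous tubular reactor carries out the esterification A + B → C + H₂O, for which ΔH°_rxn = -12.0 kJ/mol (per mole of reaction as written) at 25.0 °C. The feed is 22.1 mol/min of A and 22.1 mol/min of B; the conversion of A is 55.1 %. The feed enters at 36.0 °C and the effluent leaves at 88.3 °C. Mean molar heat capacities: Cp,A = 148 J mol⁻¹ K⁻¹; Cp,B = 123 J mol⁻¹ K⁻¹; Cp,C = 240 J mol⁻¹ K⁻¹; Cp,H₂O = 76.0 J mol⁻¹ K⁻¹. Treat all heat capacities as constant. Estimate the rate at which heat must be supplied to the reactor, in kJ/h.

Extent of reaction ξ = 0.551 × 22.1 = 12.177 mol/min
Reaction term: ξ·ΔH°_rxn = 12.177 × -12.0 = -146.13 kJ/min
Sensible, feed 36.0→25 °C: -65.88 kJ/min
Outlet flows (mol/min): A 9.9229, B 9.9229, C 12.177, H₂O 12.177
Sensible, products 25→88.3 °C: 413.8 kJ/min
Q = ΔH = 201.79 kJ/min = 3.3632 kW
Heat supplied = 12107 kJ/h

Q_in = 12100 kJ/h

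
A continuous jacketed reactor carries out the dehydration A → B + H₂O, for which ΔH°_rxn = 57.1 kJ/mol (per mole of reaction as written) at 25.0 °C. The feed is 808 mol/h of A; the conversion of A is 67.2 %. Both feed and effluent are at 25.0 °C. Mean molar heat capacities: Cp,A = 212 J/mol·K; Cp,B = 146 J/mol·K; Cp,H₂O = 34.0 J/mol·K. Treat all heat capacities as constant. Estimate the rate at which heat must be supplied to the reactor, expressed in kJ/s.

Extent of reaction ξ = 0.672 × 808 = 542.98 mol/h
Reaction term: ξ·ΔH°_rxn = 542.98 × 57.1 = 31004 kJ/h
Q = ΔH = 31004 kJ/h = 8.6122 kW
Heat supplied = 8.6122 kJ/s

Q_in = 8.61 kJ/s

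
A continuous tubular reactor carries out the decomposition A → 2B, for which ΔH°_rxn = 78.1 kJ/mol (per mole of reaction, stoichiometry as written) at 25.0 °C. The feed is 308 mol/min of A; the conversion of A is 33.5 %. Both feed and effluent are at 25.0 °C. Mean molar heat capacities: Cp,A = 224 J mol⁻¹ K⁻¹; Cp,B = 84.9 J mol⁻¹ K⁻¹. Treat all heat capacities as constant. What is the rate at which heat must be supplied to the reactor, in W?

Q_in = 134000 W

Extent of reaction ξ = 0.335 × 308 = 103.18 mol/min
Reaction term: ξ·ΔH°_rxn = 103.18 × 78.1 = 8058.4 kJ/min
Q = ΔH = 8058.4 kJ/min = 134.31 kW
Heat supplied = 134310 W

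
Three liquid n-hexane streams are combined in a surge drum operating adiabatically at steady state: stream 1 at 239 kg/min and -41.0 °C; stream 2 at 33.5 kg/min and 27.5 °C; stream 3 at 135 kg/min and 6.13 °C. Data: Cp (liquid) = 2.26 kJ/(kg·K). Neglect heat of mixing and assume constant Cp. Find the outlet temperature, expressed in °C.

T_out = -19.8 °C

No heat crosses the boundary, so H_out = H_in.
Σ ṁᵢCp,ᵢTᵢ = 239×2.26×-41.0 + 33.5×2.26×27.5 + 135×2.26×6.13 = -18193
Σ ṁᵢCp,ᵢ = 239×2.26 + 33.5×2.26 + 135×2.26 = 920.95
T_out = -18193 / 920.95 = -19.755 °C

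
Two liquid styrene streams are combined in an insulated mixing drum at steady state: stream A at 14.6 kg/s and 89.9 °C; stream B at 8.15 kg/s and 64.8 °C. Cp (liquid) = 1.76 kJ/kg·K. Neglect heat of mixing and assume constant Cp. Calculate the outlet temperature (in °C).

T_out = 80.9 °C

Adiabatic, steady state ⇒ Σ ṁᵢCp,ᵢ(T_out − Tᵢ) = 0
Σ ṁᵢCp,ᵢTᵢ = 14.6×1.76×89.9 + 8.15×1.76×64.8 = 3239.6
Σ ṁᵢCp,ᵢ = 14.6×1.76 + 8.15×1.76 = 40.04
T_out = 3239.6 / 40.04 = 80.908 °C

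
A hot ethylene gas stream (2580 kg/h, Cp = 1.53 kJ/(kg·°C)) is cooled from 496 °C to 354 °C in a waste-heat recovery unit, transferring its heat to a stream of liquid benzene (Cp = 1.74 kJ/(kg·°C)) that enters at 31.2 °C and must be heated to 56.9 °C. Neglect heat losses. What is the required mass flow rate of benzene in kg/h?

Heat released by hot stream: Q = 2580 × 1.53 × (496 − 354) = 560530 kJ/h
Energy balance on cold side (adiabatic exchanger): Q = ṁ_c·Cp_c·(T_c,out − T_c,in)
ṁ_c = 560530 / [1.74 × (56.9 − 31.2)] = 12535 kg/h

ṁ_c = 12500 kg/h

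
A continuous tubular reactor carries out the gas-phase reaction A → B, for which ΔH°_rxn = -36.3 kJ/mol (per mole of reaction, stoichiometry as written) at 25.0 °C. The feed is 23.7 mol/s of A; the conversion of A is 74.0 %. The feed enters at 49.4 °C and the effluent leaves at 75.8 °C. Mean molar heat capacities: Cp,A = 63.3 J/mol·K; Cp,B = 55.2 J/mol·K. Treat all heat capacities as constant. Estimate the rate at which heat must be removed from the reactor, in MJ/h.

Extent of reaction ξ = 0.740 × 23.7 = 17.538 mol/s
Reaction term: ξ·ΔH°_rxn = 17.538 × -36.3 = -636.63 kJ/s
Sensible, feed 49.4→25 °C: -36.605 kJ/s
Outlet flows (mol/s): A 6.162, B 17.538
Sensible, products 25→75.8 °C: 68.994 kJ/s
Q = ΔH = -604.24 kJ/s = -604.24 kW
Heat removed = 2175.3 MJ/h

Q_out = 2180 MJ/h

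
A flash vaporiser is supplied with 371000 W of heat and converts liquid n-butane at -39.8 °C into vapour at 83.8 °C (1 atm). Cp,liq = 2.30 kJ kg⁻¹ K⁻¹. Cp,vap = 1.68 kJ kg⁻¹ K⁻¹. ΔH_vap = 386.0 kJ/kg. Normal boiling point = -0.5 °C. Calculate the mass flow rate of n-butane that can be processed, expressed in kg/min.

ṁ = 36.0 kg/min

Δh = 2.30×(-0.5−-39.8) + 386.0 + 1.68×(83.8−-0.5) = 618.01 kJ/kg
Q = 371000 W = 371 kJ/s = 22260 kJ/min
ṁ = Q/Δh = 22260 / 618.01 = 36.019 kg/min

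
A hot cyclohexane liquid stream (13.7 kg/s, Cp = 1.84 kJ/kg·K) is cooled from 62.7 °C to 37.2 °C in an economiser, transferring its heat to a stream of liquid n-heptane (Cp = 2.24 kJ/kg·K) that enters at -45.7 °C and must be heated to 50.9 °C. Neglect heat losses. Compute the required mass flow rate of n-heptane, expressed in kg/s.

ṁ_c = 2.97 kg/s

Heat released by hot stream: Q = 13.7 × 1.84 × (62.7 − 37.2) = 642.8 kJ/s
Energy balance on cold side (adiabatic exchanger): Q = ṁ_c·Cp_c·(T_c,out − T_c,in)
ṁ_c = 642.8 / [2.24 × (50.9 − -45.7)] = 2.9707 kg/s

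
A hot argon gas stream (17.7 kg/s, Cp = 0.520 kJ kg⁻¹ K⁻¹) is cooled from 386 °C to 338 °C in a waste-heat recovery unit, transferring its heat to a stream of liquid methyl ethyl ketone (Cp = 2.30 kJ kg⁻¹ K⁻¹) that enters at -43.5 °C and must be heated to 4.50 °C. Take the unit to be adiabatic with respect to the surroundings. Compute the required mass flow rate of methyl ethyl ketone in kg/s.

Heat released by hot stream: Q = 17.7 × 0.520 × (386 − 338) = 441.79 kJ/s
Energy balance on cold side (adiabatic exchanger): Q = ṁ_c·Cp_c·(T_c,out − T_c,in)
ṁ_c = 441.79 / [2.30 × (4.50 − -43.5)] = 4.0017 kg/s

ṁ_c = 4.00 kg/s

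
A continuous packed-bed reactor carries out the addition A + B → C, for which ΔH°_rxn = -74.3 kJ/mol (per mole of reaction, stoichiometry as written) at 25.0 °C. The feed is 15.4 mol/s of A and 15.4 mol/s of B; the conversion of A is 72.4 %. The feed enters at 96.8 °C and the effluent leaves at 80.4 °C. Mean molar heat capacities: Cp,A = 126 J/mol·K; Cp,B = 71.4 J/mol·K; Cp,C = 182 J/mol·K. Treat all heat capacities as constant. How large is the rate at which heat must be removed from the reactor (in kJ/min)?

Q_out = 53300 kJ/min

Extent of reaction ξ = 0.724 × 15.4 = 11.15 mol/s
Reaction term: ξ·ΔH°_rxn = 11.15 × -74.3 = -828.42 kJ/s
Sensible, feed 96.8→25 °C: -218.27 kJ/s
Outlet flows (mol/s): A 4.2504, B 4.2504, C 11.15
Sensible, products 25→80.4 °C: 158.9 kJ/s
Q = ΔH = -887.78 kJ/s = -887.78 kW
Heat removed = 53267 kJ/min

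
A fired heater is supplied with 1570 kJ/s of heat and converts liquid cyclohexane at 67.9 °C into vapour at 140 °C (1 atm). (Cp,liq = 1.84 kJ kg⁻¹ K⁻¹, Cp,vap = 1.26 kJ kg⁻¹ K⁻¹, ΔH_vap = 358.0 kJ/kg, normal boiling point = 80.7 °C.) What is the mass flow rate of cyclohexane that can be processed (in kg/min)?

Δh = 1.84×(80.7−67.9) + 358.0 + 1.26×(140−80.7) = 456.27 kJ/kg
Q = 1570 kJ/s = 1570 kJ/s = 94200 kJ/min
ṁ = Q/Δh = 94200 / 456.27 = 206.46 kg/min

ṁ = 206 kg/min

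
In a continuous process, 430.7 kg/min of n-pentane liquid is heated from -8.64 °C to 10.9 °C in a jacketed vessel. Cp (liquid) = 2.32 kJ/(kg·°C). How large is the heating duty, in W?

Q = ṁ·Cp·ΔT = 430.7 × 2.32 × (10.9 − -8.64) = 19525 kJ/min
Converting: 19525 / 60 s = 325.41 kW
Heating duty = 325410 W

Q = 325000 W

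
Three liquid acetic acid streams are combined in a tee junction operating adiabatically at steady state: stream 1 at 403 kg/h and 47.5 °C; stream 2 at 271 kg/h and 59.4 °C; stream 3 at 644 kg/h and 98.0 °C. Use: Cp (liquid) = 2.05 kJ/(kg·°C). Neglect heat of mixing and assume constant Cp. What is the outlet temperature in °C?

T_out = 74.6 °C

Energy balance with Q = 0: Σ ṁᵢCp,ᵢ(T_out − Tᵢ) = 0
Σ ṁᵢCp,ᵢTᵢ = 403×2.05×47.5 + 271×2.05×59.4 + 644×2.05×98.0 = 201620
Σ ṁᵢCp,ᵢ = 403×2.05 + 271×2.05 + 644×2.05 = 2701.9
T_out = 201620 / 2701.9 = 74.622 °C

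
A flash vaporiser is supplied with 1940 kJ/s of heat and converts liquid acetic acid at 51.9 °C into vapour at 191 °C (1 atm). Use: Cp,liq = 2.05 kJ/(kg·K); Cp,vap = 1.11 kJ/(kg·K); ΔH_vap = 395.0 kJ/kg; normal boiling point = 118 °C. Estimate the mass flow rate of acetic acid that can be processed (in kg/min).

ṁ = 190 kg/min

Δh = 2.05×(118−51.9) + 395.0 + 1.11×(191−118) = 611.53 kJ/kg
Q = 1940 kJ/s = 1940 kJ/s = 116400 kJ/min
ṁ = Q/Δh = 116400 / 611.53 = 190.34 kg/min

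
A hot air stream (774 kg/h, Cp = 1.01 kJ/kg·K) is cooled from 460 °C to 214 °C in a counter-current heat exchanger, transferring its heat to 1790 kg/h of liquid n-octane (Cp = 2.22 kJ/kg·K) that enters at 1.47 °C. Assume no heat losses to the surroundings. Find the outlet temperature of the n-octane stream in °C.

T_c,out = 49.9 °C

Heat released by hot stream: Q = 774 × 1.01 × (460 − 214) = 192310 kJ/h
Energy balance on cold side (adiabatic exchanger): Q = ṁ_c·Cp_c·(T_c,out − T_c,in)
T_c,out = 1.47 + 192310/(1790 × 2.22) = 49.864 °C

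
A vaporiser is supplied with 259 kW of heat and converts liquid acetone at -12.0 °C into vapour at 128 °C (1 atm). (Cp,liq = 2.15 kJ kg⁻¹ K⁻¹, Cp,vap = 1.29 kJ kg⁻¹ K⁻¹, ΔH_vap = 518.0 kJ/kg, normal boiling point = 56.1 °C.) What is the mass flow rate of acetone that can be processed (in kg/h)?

Δh = 2.15×(56.1−-12.0) + 518.0 + 1.29×(128−56.1) = 757.17 kJ/kg
Q = 259 kW = 259 kJ/s = 932400 kJ/h
ṁ = Q/Δh = 932400 / 757.17 = 1231.4 kg/h

ṁ = 1230 kg/h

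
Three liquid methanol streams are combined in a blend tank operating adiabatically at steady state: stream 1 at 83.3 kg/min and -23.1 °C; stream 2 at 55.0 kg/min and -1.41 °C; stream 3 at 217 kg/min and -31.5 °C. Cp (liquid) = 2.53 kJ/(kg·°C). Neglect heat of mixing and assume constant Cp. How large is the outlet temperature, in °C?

T_out = -24.9 °C

Energy balance with Q = 0: Σ ṁᵢCp,ᵢ(T_out − Tᵢ) = 0
T_out = Σ ṁᵢCp,ᵢTᵢ / Σ ṁᵢCp,ᵢ
      = -22358 / 898.91 = -24.873 °C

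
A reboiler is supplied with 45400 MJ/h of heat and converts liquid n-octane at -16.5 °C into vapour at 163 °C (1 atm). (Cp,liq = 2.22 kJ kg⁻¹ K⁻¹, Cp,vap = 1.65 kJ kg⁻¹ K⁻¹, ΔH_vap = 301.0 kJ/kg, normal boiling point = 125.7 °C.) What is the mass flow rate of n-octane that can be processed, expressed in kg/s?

Δh = 2.22×(125.7−-16.5) + 301.0 + 1.65×(163−125.7) = 678.23 kJ/kg
Q = 45400 MJ/h = 12611 kJ/s = 12611 kJ/s
ṁ = Q/Δh = 12611 / 678.23 = 18.594 kg/s

ṁ = 18.6 kg/s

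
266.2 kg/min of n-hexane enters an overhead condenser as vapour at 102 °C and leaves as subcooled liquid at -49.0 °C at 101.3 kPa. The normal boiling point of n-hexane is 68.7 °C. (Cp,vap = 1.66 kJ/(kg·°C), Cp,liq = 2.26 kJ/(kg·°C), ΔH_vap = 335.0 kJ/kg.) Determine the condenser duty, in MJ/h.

vapour 102→68.7 °C: -55.278 kJ/kg
condensation at 68.7 °C: -335 kJ/kg
liquid 68.7→-49.0 °C: -266 kJ/kg
Δh = -55.278 + -335 + -266 = -656.28 kJ/kg
Q = ṁ·Δh = 266.2 kg/min × -656.28 kJ/kg = -174700 kJ/min
|Q| = 2911.7 kW = 10482 MJ/h

Q_c = 10500 MJ/h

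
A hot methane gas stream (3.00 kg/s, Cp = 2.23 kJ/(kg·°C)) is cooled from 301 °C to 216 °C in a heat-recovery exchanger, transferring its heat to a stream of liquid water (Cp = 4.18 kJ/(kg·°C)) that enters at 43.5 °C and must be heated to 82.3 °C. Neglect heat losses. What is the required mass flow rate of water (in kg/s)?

Heat released by hot stream: Q = 3.00 × 2.23 × (301 − 216) = 568.65 kJ/s
Energy balance on cold side (adiabatic exchanger): Q = ṁ_c·Cp_c·(T_c,out − T_c,in)
ṁ_c = 568.65 / [4.18 × (82.3 − 43.5)] = 3.5062 kg/s

ṁ_c = 3.51 kg/s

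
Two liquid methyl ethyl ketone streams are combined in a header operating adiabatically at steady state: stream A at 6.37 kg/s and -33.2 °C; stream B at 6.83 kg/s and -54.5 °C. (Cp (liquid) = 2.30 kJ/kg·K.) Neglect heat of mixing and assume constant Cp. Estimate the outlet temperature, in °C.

Energy balance with Q = 0: Σ ṁᵢCp,ᵢ(T_out − Tᵢ) = 0
T_out = Σ ṁᵢCp,ᵢTᵢ / Σ ṁᵢCp,ᵢ
      = -1342.6 / 30.36 = -44.221 °C

T_out = -44.2 °C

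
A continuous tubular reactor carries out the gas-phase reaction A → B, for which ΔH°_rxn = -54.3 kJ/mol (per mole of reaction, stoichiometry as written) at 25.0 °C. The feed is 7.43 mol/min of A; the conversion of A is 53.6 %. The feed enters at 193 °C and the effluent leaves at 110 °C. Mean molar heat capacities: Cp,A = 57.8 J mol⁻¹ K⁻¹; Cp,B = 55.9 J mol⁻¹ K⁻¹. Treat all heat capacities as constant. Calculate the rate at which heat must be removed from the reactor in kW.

Q_out = 4.21 kW

Extent of reaction ξ = 0.536 × 7.43 = 3.9825 mol/min
Reaction term: ξ·ΔH°_rxn = 3.9825 × -54.3 = -216.25 kJ/min
Sensible, feed 193→25 °C: -72.148 kJ/min
Outlet flows (mol/min): A 3.4475, B 3.9825
Sensible, products 25→110 °C: 35.86 kJ/min
Q = ΔH = -252.54 kJ/min = -4.2089 kW
Heat removed = 4.2089 kW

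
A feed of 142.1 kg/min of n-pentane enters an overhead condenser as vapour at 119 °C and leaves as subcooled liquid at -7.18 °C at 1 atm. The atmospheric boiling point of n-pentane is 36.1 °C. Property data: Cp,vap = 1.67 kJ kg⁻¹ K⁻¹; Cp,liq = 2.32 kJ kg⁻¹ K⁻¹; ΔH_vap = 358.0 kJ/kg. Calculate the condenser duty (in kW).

vapour 119→36.1 °C: -138.44 kJ/kg
condensation at 36.1 °C: -358 kJ/kg
liquid 36.1→-7.18 °C: -100.41 kJ/kg
Δh = -138.44 + -358 + -100.41 = -596.85 kJ/kg
Q = ṁ·Δh = 142.1 kg/min × -596.85 kJ/kg = -84813 kJ/min
|Q| = 1413.5 kW

Q_c = 1410 kW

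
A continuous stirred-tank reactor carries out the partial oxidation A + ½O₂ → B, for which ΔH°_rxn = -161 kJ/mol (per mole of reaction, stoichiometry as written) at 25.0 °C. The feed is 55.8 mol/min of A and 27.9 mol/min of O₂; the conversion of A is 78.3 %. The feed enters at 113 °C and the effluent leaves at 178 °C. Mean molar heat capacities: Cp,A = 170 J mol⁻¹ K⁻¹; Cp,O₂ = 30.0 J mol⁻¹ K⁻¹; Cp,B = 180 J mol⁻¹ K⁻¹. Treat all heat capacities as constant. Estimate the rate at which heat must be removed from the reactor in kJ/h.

Q_out = 384000 kJ/h

Extent of reaction ξ = 0.783 × 55.8 = 43.691 mol/min
Reaction term: ξ·ΔH°_rxn = 43.691 × -161 = -7034.3 kJ/min
Sensible, feed 113→25 °C: -908.42 kJ/min
Outlet flows (mol/min): A 12.109, O₂ 6.0543, B 43.691
Sensible, products 25→178 °C: 1546 kJ/min
Q = ΔH = -6396.7 kJ/min = -106.61 kW
Heat removed = 383800 kJ/h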